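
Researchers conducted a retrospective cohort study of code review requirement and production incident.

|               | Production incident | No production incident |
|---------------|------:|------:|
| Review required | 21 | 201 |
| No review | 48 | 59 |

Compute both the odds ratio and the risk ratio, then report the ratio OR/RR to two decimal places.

Cells: a = 21, b = 201, c = 48, d = 59.
OR = (21·59)/(201·48) = 1239/9648 = 0.12842
Risk in exposed = 21/222 = 0.09459; risk in unexposed = 48/107 = 0.44860; RR = 0.21087
OR/RR = 0.12842 / 0.21087 = 0.60901
The outcome is not rare, so the OR lies further from 1 than the RR.

0.61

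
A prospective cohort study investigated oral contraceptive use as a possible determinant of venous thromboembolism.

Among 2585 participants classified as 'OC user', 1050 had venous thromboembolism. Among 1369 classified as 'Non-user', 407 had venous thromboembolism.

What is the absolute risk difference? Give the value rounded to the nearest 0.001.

0.109

From the description: a = 1050, b = 1535, c = 407, d = 962.
Risk in exposed = 1050/2585 = 0.406190; risk in unexposed = 407/1369 = 0.297297.
Risk difference = 0.406190 − 0.297297 = 0.108892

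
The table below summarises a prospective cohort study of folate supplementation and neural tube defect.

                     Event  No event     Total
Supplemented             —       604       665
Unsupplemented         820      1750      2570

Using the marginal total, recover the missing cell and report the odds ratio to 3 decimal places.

The missing cell is in the exposed row: 665 − 604 = 61.
So a = 61, b = 604, c = 820, d = 1750.
OR = (a·d)/(b·c) = (61 × 1750) / (604 × 820) = 106750 / 495280 = 0.21553

0.216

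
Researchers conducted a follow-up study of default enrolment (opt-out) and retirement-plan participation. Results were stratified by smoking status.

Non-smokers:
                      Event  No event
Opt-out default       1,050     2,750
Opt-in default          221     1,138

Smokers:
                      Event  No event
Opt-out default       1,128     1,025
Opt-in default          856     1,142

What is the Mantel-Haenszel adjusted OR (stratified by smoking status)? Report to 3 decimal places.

1.646

OR_MH = Σ(aᵢdᵢ/nᵢ) / Σ(bᵢcᵢ/nᵢ), where nᵢ is the stratum total.
Stratum 1 (Non-smokers): n = 5159; a·d/n = 1050·1138/5159 = 231.6147; b·c/n = 2750·221/5159 = 117.8038
Stratum 2 (Smokers): n = 4151; a·d/n = 1128·1142/4151 = 310.3291; b·c/n = 1025·856/4151 = 211.3708
OR_MH = (231.6147 + 310.3291) / (117.8038 + 211.3708) = 541.9437 / 329.1746 = 1.64637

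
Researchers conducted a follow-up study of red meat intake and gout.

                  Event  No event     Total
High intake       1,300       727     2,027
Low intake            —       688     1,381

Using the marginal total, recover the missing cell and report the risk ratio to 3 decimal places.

1.278

The missing cell is in the unexposed row: 1381 − 688 = 693.
So a = 1300, b = 727, c = 693, d = 688.
RR = [a/(a+b)] / [c/(c+d)] = (1300/2027) / (693/1381) = 0.64134/0.50181 = 1.27806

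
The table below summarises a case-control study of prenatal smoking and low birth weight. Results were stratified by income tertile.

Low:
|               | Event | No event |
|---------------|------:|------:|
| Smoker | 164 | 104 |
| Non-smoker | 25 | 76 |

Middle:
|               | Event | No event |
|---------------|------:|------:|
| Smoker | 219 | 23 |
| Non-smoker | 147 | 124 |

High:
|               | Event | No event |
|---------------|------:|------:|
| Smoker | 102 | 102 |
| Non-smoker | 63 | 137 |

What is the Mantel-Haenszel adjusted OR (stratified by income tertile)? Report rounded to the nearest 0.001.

4.106

OR_MH = Σ(aᵢdᵢ/nᵢ) / Σ(bᵢcᵢ/nᵢ), where nᵢ is the stratum total.
Stratum 1 (Low): n = 369; a·d/n = 164·76/369 = 33.7778; b·c/n = 104·25/369 = 7.0461
Stratum 2 (Middle): n = 513; a·d/n = 219·124/513 = 52.9357; b·c/n = 23·147/513 = 6.5906
Stratum 3 (High): n = 404; a·d/n = 102·137/404 = 34.5891; b·c/n = 102·63/404 = 15.9059
OR_MH = (33.7778 + 52.9357 + 34.5891) / (7.0461 + 6.5906 + 15.9059) = 121.3026 / 29.5427 = 4.10601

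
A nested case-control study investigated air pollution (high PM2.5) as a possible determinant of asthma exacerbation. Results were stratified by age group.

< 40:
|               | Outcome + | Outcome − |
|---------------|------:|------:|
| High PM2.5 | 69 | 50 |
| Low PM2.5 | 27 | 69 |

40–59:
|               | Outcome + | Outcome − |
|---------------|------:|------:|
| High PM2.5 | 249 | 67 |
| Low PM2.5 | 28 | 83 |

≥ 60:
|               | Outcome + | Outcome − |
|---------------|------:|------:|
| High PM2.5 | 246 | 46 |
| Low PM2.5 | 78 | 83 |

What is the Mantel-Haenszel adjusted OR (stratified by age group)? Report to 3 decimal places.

6.218

OR_MH = Σ(aᵢdᵢ/nᵢ) / Σ(bᵢcᵢ/nᵢ), where nᵢ is the stratum total.
Stratum 1 (< 40): n = 215; a·d/n = 69·69/215 = 22.1442; b·c/n = 50·27/215 = 6.2791
Stratum 2 (40–59): n = 427; a·d/n = 249·83/427 = 48.4005; b·c/n = 67·28/427 = 4.3934
Stratum 3 (≥ 60): n = 453; a·d/n = 246·83/453 = 45.0728; b·c/n = 46·78/453 = 7.9205
OR_MH = (22.1442 + 48.4005 + 45.0728) / (6.2791 + 4.3934 + 7.9205) = 115.6175 / 18.5930 = 6.21832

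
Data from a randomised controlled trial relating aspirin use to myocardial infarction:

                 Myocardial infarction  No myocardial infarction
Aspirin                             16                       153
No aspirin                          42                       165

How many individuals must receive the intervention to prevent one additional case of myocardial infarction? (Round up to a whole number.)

10

Risk in treated group = 16/169 = 0.09467; risk in control = 42/207 = 0.20290.
Absolute risk reduction = 0.20290 − 0.09467 = 0.10822
NNT = 1 / ARR = 1 / 0.10822 = 9.240 → round up → 10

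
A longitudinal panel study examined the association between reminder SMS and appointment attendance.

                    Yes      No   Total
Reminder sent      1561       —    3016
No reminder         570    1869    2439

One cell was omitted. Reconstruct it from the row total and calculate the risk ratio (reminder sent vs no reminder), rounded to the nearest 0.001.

2.215

The missing cell is in the exposed row: 3016 − 1561 = 1455.
So a = 1561, b = 1455, c = 570, d = 1869.
RR = [a/(a+b)] / [c/(c+d)] = (1561/3016) / (570/2439) = 0.51757/0.23370 = 2.21467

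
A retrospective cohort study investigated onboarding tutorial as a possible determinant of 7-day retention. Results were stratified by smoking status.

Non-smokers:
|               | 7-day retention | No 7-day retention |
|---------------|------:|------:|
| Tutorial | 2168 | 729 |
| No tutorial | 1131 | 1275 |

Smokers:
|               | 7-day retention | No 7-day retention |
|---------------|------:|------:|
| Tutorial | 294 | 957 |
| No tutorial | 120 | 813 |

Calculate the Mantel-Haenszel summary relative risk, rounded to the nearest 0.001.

1.616

RR_MH = Σ(aᵢ·n₀ᵢ/nᵢ) / Σ(cᵢ·n₁ᵢ/nᵢ), with n₁ᵢ = aᵢ+bᵢ (exposed), n₀ᵢ = cᵢ+dᵢ (unexposed), nᵢ = n₁ᵢ+n₀ᵢ.
Stratum 1 (Non-smokers): n₁ = 2897, n₀ = 2406, n = 5303; a·n₀/n = 2168·2406/5303 = 983.6334; c·n₁/n = 1131·2897/5303 = 617.8591
Stratum 2 (Smokers): n₁ = 1251, n₀ = 933, n = 2184; a·n₀/n = 294·933/2184 = 125.5962; c·n₁/n = 120·1251/2184 = 68.7363
RR_MH = (983.6334 + 125.5962) / (617.8591 + 68.7363) = 1109.2296 / 686.5954 = 1.61555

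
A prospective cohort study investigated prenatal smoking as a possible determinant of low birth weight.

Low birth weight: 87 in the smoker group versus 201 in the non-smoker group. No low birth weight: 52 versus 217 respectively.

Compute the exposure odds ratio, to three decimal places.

From the description: a = 87, b = 52, c = 201, d = 217.
OR = (a·d)/(b·c) = (87 × 217) / (52 × 201) = 18879 / 10452 = 1.80626
The odds of low birth weight are about 1.81 times as high in the smoker group.

1.806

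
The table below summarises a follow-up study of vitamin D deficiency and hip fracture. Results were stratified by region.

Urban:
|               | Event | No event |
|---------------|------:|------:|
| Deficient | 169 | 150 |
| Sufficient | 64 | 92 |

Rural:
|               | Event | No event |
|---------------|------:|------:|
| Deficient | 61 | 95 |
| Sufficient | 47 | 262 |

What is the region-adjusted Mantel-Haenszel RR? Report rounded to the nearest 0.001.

1.635

RR_MH = Σ(aᵢ·n₀ᵢ/nᵢ) / Σ(cᵢ·n₁ᵢ/nᵢ), with n₁ᵢ = aᵢ+bᵢ (exposed), n₀ᵢ = cᵢ+dᵢ (unexposed), nᵢ = n₁ᵢ+n₀ᵢ.
Stratum 1 (Urban): n₁ = 319, n₀ = 156, n = 475; a·n₀/n = 169·156/475 = 55.5032; c·n₁/n = 64·319/475 = 42.9811
Stratum 2 (Rural): n₁ = 156, n₀ = 309, n = 465; a·n₀/n = 61·309/465 = 40.5355; c·n₁/n = 47·156/465 = 15.7677
RR_MH = (55.5032 + 40.5355) / (42.9811 + 15.7677) = 96.0386 / 58.7488 = 1.63473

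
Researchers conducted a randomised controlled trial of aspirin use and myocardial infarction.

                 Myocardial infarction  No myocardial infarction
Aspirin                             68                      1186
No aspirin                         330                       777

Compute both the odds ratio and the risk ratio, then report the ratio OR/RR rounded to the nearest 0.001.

0.742

Cells: a = 68, b = 1186, c = 330, d = 777.
OR = (68·777)/(1186·330) = 52836/391380 = 0.13500
Risk in exposed = 68/1254 = 0.05423; risk in unexposed = 330/1107 = 0.29810; RR = 0.18191
OR/RR = 0.13500 / 0.18191 = 0.74214
The outcome is not rare, so the OR lies further from 1 than the RR.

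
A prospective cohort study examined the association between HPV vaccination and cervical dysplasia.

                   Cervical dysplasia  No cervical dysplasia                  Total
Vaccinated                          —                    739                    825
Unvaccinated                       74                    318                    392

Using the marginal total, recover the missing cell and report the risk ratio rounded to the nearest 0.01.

The missing cell is in the exposed row: 825 − 739 = 86.
So a = 86, b = 739, c = 74, d = 318.
RR = [a/(a+b)] / [c/(c+d)] = (86/825) / (74/392) = 0.10424/0.18878 = 0.55220

0.55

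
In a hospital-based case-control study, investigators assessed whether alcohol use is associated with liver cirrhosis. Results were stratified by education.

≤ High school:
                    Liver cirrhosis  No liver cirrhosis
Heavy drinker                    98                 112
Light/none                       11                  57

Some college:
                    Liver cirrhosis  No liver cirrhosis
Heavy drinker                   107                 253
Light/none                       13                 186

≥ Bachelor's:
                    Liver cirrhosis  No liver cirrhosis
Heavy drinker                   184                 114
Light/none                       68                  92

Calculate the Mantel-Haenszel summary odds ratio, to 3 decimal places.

3.401

OR_MH = Σ(aᵢdᵢ/nᵢ) / Σ(bᵢcᵢ/nᵢ), where nᵢ is the stratum total.
Stratum 1 (≤ High school): n = 278; a·d/n = 98·57/278 = 20.0935; b·c/n = 112·11/278 = 4.4317
Stratum 2 (Some college): n = 559; a·d/n = 107·186/559 = 35.6029; b·c/n = 253·13/559 = 5.8837
Stratum 3 (≥ Bachelor's): n = 458; a·d/n = 184·92/458 = 36.9607; b·c/n = 114·68/458 = 16.9258
OR_MH = (20.0935 + 35.6029 + 36.9607) / (4.4317 + 5.8837 + 16.9258) = 92.6571 / 27.2411 = 3.40137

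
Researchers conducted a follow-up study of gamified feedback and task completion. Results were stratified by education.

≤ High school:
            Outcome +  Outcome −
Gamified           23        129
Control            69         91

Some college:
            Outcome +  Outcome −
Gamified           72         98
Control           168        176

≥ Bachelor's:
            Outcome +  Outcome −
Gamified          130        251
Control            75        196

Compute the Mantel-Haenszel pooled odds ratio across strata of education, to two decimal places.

0.79

OR_MH = Σ(aᵢdᵢ/nᵢ) / Σ(bᵢcᵢ/nᵢ), where nᵢ is the stratum total.
Stratum 1 (≤ High school): n = 312; a·d/n = 23·91/312 = 6.7083; b·c/n = 129·69/312 = 28.5288
Stratum 2 (Some college): n = 514; a·d/n = 72·176/514 = 24.6537; b·c/n = 98·168/514 = 32.0311
Stratum 3 (≥ Bachelor's): n = 652; a·d/n = 130·196/652 = 39.0798; b·c/n = 251·75/652 = 28.8727
OR_MH = (6.7083 + 24.6537 + 39.0798) / (28.5288 + 32.0311 + 28.8727) = 70.4418 / 89.4327 = 0.78765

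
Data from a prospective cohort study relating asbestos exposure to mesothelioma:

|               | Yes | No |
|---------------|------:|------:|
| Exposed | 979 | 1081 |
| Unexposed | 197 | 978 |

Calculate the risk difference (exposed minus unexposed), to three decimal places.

0.308

Cells: a = 979, b = 1081, c = 197, d = 978.
Risk in exposed = 979/2060 = 0.475243; risk in unexposed = 197/1175 = 0.167660.
Risk difference = 0.475243 − 0.167660 = 0.307583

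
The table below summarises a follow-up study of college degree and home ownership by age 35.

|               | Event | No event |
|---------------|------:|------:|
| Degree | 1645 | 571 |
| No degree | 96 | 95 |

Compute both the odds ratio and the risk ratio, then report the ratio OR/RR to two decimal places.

1.93

Cells: a = 1645, b = 571, c = 96, d = 95.
OR = (1645·95)/(571·96) = 156275/54816 = 2.85090
Risk in exposed = 1645/2216 = 0.74233; risk in unexposed = 96/191 = 0.50262; RR = 1.47692
OR/RR = 2.85090 / 1.47692 = 1.93030
The outcome is not rare, so the OR lies further from 1 than the RR.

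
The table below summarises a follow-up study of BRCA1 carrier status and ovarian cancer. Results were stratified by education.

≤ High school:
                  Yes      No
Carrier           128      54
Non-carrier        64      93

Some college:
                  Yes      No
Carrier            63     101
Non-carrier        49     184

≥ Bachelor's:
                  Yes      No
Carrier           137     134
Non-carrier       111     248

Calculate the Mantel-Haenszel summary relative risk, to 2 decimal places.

1.70

RR_MH = Σ(aᵢ·n₀ᵢ/nᵢ) / Σ(cᵢ·n₁ᵢ/nᵢ), with n₁ᵢ = aᵢ+bᵢ (exposed), n₀ᵢ = cᵢ+dᵢ (unexposed), nᵢ = n₁ᵢ+n₀ᵢ.
Stratum 1 (≤ High school): n₁ = 182, n₀ = 157, n = 339; a·n₀/n = 128·157/339 = 59.2802; c·n₁/n = 64·182/339 = 34.3599
Stratum 2 (Some college): n₁ = 164, n₀ = 233, n = 397; a·n₀/n = 63·233/397 = 36.9748; c·n₁/n = 49·164/397 = 20.2418
Stratum 3 (≥ Bachelor's): n₁ = 271, n₀ = 359, n = 630; a·n₀/n = 137·359/630 = 78.0683; c·n₁/n = 111·271/630 = 47.7476
RR_MH = (59.2802 + 36.9748 + 78.0683) / (34.3599 + 20.2418 + 47.7476) = 174.3233 / 102.3493 = 1.70322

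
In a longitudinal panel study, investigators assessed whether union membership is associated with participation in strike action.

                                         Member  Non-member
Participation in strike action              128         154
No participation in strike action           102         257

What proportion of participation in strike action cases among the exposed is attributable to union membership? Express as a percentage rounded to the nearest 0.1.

32.7

Reading the table with exposure as columns: a = 128 (Member, case), b = 102 (Member, non-case), c = 154 (Non-member, case), d = 257.
Risk in exposed = 128/230 = 0.55652; risk in unexposed = 154/411 = 0.37470.
RR = 0.55652/0.37470 = 1.48526
AR% = (RR − 1)/RR × 100 = (1.48526 − 1)/1.48526 × 100 = 32.6718%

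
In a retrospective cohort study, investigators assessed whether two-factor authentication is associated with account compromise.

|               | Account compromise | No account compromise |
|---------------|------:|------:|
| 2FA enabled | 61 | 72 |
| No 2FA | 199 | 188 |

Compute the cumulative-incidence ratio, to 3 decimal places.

Cells: a = 61, b = 72, c = 199, d = 188.
Risk in exposed = 61/133 = 0.45865; risk in unexposed = 199/387 = 0.51421.
RR = 0.45865 / 0.51421 = 0.89194
The risk is 11% lower among the exposed than among the unexposed.

0.892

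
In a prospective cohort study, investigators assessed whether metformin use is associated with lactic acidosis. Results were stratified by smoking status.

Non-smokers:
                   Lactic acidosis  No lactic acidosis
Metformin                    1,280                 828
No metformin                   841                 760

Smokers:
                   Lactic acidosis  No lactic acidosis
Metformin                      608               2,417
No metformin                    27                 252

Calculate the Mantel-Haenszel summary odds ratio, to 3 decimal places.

OR_MH = Σ(aᵢdᵢ/nᵢ) / Σ(bᵢcᵢ/nᵢ), where nᵢ is the stratum total.
Stratum 1 (Non-smokers): n = 3709; a·d/n = 1280·760/3709 = 262.2809; b·c/n = 828·841/3709 = 187.7455
Stratum 2 (Smokers): n = 3304; a·d/n = 608·252/3304 = 46.3729; b·c/n = 2417·27/3304 = 19.7515
OR_MH = (262.2809 + 46.3729) / (187.7455 + 19.7515) = 308.6538 / 207.4970 = 1.48751

1.488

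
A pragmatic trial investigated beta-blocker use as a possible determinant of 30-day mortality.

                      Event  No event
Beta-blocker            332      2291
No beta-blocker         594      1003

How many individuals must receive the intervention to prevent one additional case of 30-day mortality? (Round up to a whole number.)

Risk in treated group = 332/2623 = 0.12657; risk in control = 594/1597 = 0.37195.
Absolute risk reduction = 0.37195 − 0.12657 = 0.24537
NNT = 1 / ARR = 1 / 0.24537 = 4.075 → round up → 5

5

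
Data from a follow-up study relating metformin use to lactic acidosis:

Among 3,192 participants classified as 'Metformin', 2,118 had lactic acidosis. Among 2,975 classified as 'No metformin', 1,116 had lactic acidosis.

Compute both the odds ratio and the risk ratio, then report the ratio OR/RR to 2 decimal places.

From the description: a = 2118, b = 1074, c = 1116, d = 1859.
OR = (2118·1859)/(1074·1116) = 3937362/1198584 = 3.28501
Risk in exposed = 2118/3192 = 0.66353; risk in unexposed = 1116/2975 = 0.37513; RR = 1.76883
OR/RR = 3.28501 / 1.76883 = 1.85717
The outcome is not rare, so the OR lies further from 1 than the RR.

1.86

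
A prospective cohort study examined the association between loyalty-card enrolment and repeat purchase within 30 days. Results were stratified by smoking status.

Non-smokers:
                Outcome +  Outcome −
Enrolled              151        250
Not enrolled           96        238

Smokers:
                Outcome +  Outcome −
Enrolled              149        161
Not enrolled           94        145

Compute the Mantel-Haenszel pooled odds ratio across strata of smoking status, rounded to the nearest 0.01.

1.47

OR_MH = Σ(aᵢdᵢ/nᵢ) / Σ(bᵢcᵢ/nᵢ), where nᵢ is the stratum total.
Stratum 1 (Non-smokers): n = 735; a·d/n = 151·238/735 = 48.8952; b·c/n = 250·96/735 = 32.6531
Stratum 2 (Smokers): n = 549; a·d/n = 149·145/549 = 39.3534; b·c/n = 161·94/549 = 27.5665
OR_MH = (48.8952 + 39.3534) / (32.6531 + 27.5665) = 88.2486 / 60.2195 = 1.46545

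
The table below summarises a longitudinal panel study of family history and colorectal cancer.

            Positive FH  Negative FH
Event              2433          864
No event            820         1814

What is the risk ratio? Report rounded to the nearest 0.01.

Reading the table with exposure as columns: a = 2433 (Positive FH, case), b = 820 (Positive FH, non-case), c = 864 (Negative FH, case), d = 1814.
Risk in exposed = 2433/3253 = 0.74792; risk in unexposed = 864/2678 = 0.32263.
RR = 0.74792 / 0.32263 = 2.31822
The risk among the exposed is 2.32 times that among the unexposed.

2.32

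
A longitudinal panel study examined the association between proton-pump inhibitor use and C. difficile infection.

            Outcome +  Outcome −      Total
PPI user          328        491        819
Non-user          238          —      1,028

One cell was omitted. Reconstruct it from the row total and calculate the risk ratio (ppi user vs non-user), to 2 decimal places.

1.73

The missing cell is in the unexposed row: 1028 − 238 = 790.
So a = 328, b = 491, c = 238, d = 790.
RR = [a/(a+b)] / [c/(c+d)] = (328/819) / (238/1028) = 0.40049/0.23152 = 1.72984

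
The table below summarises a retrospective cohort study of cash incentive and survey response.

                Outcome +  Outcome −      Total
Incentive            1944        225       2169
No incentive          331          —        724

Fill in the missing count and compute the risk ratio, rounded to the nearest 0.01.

The missing cell is in the unexposed row: 724 − 331 = 393.
So a = 1944, b = 225, c = 331, d = 393.
RR = [a/(a+b)] / [c/(c+d)] = (1944/2169) / (331/724) = 0.89627/0.45718 = 1.96041

1.96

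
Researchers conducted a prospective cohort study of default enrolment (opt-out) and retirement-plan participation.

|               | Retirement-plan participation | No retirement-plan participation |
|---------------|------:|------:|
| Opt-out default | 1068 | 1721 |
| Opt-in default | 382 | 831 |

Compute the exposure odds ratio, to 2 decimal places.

1.35

Cells: a = 1068, b = 1721, c = 382, d = 831.
OR = (a·d)/(b·c) = (1068 × 831) / (1721 × 382) = 887508 / 657422 = 1.34998
The odds of retirement-plan participation are about 1.35 times as high in the opt-out default group.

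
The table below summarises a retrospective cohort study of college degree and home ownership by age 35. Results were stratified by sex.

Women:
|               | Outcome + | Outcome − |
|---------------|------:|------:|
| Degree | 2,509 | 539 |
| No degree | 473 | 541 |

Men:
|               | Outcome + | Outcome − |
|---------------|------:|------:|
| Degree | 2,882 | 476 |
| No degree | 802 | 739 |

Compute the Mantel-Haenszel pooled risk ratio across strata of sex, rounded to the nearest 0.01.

1.69

RR_MH = Σ(aᵢ·n₀ᵢ/nᵢ) / Σ(cᵢ·n₁ᵢ/nᵢ), with n₁ᵢ = aᵢ+bᵢ (exposed), n₀ᵢ = cᵢ+dᵢ (unexposed), nᵢ = n₁ᵢ+n₀ᵢ.
Stratum 1 (Women): n₁ = 3048, n₀ = 1014, n = 4062; a·n₀/n = 2509·1014/4062 = 626.3235; c·n₁/n = 473·3048/4062 = 354.9247
Stratum 2 (Men): n₁ = 3358, n₀ = 1541, n = 4899; a·n₀/n = 2882·1541/4899 = 906.5446; c·n₁/n = 802·3358/4899 = 549.7277
RR_MH = (626.3235 + 906.5446) / (354.9247 + 549.7277) = 1532.8681 / 904.6524 = 1.69443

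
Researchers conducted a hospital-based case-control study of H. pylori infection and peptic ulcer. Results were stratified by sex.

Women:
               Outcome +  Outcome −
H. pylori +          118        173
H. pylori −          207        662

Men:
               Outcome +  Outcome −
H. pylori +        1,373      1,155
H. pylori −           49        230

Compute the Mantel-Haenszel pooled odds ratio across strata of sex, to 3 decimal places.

3.524

OR_MH = Σ(aᵢdᵢ/nᵢ) / Σ(bᵢcᵢ/nᵢ), where nᵢ is the stratum total.
Stratum 1 (Women): n = 1160; a·d/n = 118·662/1160 = 67.3414; b·c/n = 173·207/1160 = 30.8716
Stratum 2 (Men): n = 2807; a·d/n = 1373·230/2807 = 112.5009; b·c/n = 1155·49/2807 = 20.1621
OR_MH = (67.3414 + 112.5009) / (30.8716 + 20.1621) = 179.8423 / 51.0336 = 3.52399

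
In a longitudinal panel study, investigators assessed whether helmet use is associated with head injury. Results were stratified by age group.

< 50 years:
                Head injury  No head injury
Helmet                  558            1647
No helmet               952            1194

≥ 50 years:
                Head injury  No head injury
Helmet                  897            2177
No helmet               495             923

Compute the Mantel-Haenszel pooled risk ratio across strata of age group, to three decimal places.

0.680

RR_MH = Σ(aᵢ·n₀ᵢ/nᵢ) / Σ(cᵢ·n₁ᵢ/nᵢ), with n₁ᵢ = aᵢ+bᵢ (exposed), n₀ᵢ = cᵢ+dᵢ (unexposed), nᵢ = n₁ᵢ+n₀ᵢ.
Stratum 1 (< 50 years): n₁ = 2205, n₀ = 2146, n = 4351; a·n₀/n = 558·2146/4351 = 275.2167; c·n₁/n = 952·2205/4351 = 482.4546
Stratum 2 (≥ 50 years): n₁ = 3074, n₀ = 1418, n = 4492; a·n₀/n = 897·1418/4492 = 283.1581; c·n₁/n = 495·3074/4492 = 338.7422
RR_MH = (275.2167 + 283.1581) / (482.4546 + 338.7422) = 558.3748 / 821.1968 = 0.67995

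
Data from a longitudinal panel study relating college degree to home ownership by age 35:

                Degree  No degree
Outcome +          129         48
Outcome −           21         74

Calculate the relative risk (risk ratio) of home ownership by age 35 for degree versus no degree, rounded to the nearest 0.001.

Reading the table with exposure as columns: a = 129 (Degree, case), b = 21 (Degree, non-case), c = 48 (No degree, case), d = 74.
Risk in exposed = 129/150 = 0.86000; risk in unexposed = 48/122 = 0.39344.
RR = 0.86000 / 0.39344 = 2.18583
The risk among the exposed is 2.19 times that among the unexposed.

2.186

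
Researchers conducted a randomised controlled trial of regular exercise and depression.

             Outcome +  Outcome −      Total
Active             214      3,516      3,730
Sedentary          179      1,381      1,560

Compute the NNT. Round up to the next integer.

18

Risk in treated group = 214/3730 = 0.05737; risk in control = 179/1560 = 0.11474.
Absolute risk reduction = 0.11474 − 0.05737 = 0.05737
NNT = 1 / ARR = 1 / 0.05737 = 17.430 → round up → 18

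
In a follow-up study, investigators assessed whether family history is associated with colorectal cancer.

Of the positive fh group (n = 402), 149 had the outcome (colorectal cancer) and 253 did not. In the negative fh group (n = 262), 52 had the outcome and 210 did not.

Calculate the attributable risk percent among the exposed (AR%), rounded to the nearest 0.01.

From the description: a = 149, b = 253, c = 52, d = 210.
Risk in exposed = 149/402 = 0.37065; risk in unexposed = 52/262 = 0.19847.
RR = 0.37065/0.19847 = 1.86749
AR% = (RR − 1)/RR × 100 = (1.86749 − 1)/1.86749 × 100 = 46.4522%

46.45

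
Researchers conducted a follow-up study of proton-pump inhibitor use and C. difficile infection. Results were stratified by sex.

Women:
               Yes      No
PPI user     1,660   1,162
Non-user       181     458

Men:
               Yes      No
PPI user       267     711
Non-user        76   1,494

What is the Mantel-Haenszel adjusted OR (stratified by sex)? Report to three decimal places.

4.589

OR_MH = Σ(aᵢdᵢ/nᵢ) / Σ(bᵢcᵢ/nᵢ), where nᵢ is the stratum total.
Stratum 1 (Women): n = 3461; a·d/n = 1660·458/3461 = 219.6706; b·c/n = 1162·181/3461 = 60.7691
Stratum 2 (Men): n = 2548; a·d/n = 267·1494/2548 = 156.5534; b·c/n = 711·76/2548 = 21.2072
OR_MH = (219.6706 + 156.5534) / (60.7691 + 21.2072) = 376.2240 / 81.9764 = 4.58942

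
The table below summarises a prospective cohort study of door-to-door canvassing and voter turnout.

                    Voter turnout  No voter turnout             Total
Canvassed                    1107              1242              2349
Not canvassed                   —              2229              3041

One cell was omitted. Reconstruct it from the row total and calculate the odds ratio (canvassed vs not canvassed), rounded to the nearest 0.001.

2.447

The missing cell is in the unexposed row: 3041 − 2229 = 812.
So a = 1107, b = 1242, c = 812, d = 2229.
OR = (a·d)/(b·c) = (1107 × 2229) / (1242 × 812) = 2467503 / 1008504 = 2.44670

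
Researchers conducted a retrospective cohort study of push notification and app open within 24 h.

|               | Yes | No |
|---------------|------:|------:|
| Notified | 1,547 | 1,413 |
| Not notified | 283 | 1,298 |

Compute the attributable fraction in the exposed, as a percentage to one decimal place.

Cells: a = 1547, b = 1413, c = 283, d = 1298.
Risk in exposed = 1547/2960 = 0.52264; risk in unexposed = 283/1581 = 0.17900.
RR = 0.52264/0.17900 = 2.91974
AR% = (RR − 1)/RR × 100 = (2.91974 − 1)/2.91974 × 100 = 65.7504%

65.8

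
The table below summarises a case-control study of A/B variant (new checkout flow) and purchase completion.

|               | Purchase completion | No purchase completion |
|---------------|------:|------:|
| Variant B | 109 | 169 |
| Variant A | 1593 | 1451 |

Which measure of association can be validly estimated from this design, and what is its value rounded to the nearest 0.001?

Cells: a = 109, b = 169, c = 1593, d = 1451.
This is a case-control study: participants were sampled on outcome status, so risks in the source population cannot be estimated directly — relative risk is not valid here. The odds ratio is the appropriate measure.
OR = (a·d)/(b·c) = (109 × 1451) / (169 × 1593) = 158159 / 269217 = 0.58748

0.587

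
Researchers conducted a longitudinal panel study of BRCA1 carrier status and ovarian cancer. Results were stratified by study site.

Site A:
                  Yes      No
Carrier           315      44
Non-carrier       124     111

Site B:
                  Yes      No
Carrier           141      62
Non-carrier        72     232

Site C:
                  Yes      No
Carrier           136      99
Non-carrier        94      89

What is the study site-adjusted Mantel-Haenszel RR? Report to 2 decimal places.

RR_MH = Σ(aᵢ·n₀ᵢ/nᵢ) / Σ(cᵢ·n₁ᵢ/nᵢ), with n₁ᵢ = aᵢ+bᵢ (exposed), n₀ᵢ = cᵢ+dᵢ (unexposed), nᵢ = n₁ᵢ+n₀ᵢ.
Stratum 1 (Site A): n₁ = 359, n₀ = 235, n = 594; a·n₀/n = 315·235/594 = 124.6212; c·n₁/n = 124·359/594 = 74.9428
Stratum 2 (Site B): n₁ = 203, n₀ = 304, n = 507; a·n₀/n = 141·304/507 = 84.5444; c·n₁/n = 72·203/507 = 28.8284
Stratum 3 (Site C): n₁ = 235, n₀ = 183, n = 418; a·n₀/n = 136·183/418 = 59.5407; c·n₁/n = 94·235/418 = 52.8469
RR_MH = (124.6212 + 84.5444 + 59.5407) / (74.9428 + 28.8284 + 52.8469) = 268.7063 / 156.6181 = 1.71568

1.72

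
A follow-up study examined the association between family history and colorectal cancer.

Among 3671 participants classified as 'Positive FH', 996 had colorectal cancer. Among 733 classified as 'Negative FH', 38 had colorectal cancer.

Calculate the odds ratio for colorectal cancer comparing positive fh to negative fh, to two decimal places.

6.81

From the description: a = 996, b = 2675, c = 38, d = 695.
OR = (a·d)/(b·c) = (996 × 695) / (2675 × 38) = 692220 / 101650 = 6.80984
The odds of colorectal cancer are about 6.81 times as high in the positive fh group.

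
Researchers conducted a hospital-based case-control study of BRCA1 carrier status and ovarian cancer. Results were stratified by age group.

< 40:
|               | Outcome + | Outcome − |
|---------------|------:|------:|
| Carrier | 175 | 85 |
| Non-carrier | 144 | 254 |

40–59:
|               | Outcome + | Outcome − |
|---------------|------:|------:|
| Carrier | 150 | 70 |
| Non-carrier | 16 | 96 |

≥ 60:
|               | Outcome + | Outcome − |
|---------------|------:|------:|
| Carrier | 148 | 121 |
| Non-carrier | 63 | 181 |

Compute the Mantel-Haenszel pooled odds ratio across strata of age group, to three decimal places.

4.429

OR_MH = Σ(aᵢdᵢ/nᵢ) / Σ(bᵢcᵢ/nᵢ), where nᵢ is the stratum total.
Stratum 1 (< 40): n = 658; a·d/n = 175·254/658 = 67.5532; b·c/n = 85·144/658 = 18.6018
Stratum 2 (40–59): n = 332; a·d/n = 150·96/332 = 43.3735; b·c/n = 70·16/332 = 3.3735
Stratum 3 (≥ 60): n = 513; a·d/n = 148·181/513 = 52.2183; b·c/n = 121·63/513 = 14.8596
OR_MH = (67.5532 + 43.3735 + 52.2183) / (18.6018 + 3.3735 + 14.8596) = 163.1450 / 36.8350 = 4.42908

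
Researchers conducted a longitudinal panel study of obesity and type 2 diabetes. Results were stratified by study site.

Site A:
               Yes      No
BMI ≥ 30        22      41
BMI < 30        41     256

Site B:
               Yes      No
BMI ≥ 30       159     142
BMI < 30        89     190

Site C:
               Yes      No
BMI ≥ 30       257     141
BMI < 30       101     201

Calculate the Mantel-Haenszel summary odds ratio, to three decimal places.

3.024

OR_MH = Σ(aᵢdᵢ/nᵢ) / Σ(bᵢcᵢ/nᵢ), where nᵢ is the stratum total.
Stratum 1 (Site A): n = 360; a·d/n = 22·256/360 = 15.6444; b·c/n = 41·41/360 = 4.6694
Stratum 2 (Site B): n = 580; a·d/n = 159·190/580 = 52.0862; b·c/n = 142·89/580 = 21.7897
Stratum 3 (Site C): n = 700; a·d/n = 257·201/700 = 73.7957; b·c/n = 141·101/700 = 20.3443
OR_MH = (15.6444 + 52.0862 + 73.7957) / (4.6694 + 21.7897 + 20.3443) = 141.5264 / 46.8034 = 3.02385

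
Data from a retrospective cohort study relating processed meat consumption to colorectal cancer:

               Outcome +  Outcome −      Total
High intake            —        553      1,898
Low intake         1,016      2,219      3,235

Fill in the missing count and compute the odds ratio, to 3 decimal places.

The missing cell is in the exposed row: 1898 − 553 = 1345.
So a = 1345, b = 553, c = 1016, d = 2219.
OR = (a·d)/(b·c) = (1345 × 2219) / (553 × 1016) = 2984555 / 561848 = 5.31203

5.312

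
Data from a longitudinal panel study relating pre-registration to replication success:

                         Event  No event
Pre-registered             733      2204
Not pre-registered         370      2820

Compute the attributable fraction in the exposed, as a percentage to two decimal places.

Cells: a = 733, b = 2204, c = 370, d = 2820.
Risk in exposed = 733/2937 = 0.24957; risk in unexposed = 370/3190 = 0.11599.
RR = 0.24957/0.11599 = 2.15174
AR% = (RR − 1)/RR × 100 = (2.15174 − 1)/2.15174 × 100 = 53.5259%

53.53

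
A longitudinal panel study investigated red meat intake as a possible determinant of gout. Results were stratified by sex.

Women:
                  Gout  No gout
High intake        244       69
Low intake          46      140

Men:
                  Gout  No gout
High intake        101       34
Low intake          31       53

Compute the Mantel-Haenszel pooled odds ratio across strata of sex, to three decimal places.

OR_MH = Σ(aᵢdᵢ/nᵢ) / Σ(bᵢcᵢ/nᵢ), where nᵢ is the stratum total.
Stratum 1 (Women): n = 499; a·d/n = 244·140/499 = 68.4569; b·c/n = 69·46/499 = 6.3607
Stratum 2 (Men): n = 219; a·d/n = 101·53/219 = 24.4429; b·c/n = 34·31/219 = 4.8128
OR_MH = (68.4569 + 24.4429) / (6.3607 + 4.8128) = 92.8998 / 11.1735 = 8.31430

8.314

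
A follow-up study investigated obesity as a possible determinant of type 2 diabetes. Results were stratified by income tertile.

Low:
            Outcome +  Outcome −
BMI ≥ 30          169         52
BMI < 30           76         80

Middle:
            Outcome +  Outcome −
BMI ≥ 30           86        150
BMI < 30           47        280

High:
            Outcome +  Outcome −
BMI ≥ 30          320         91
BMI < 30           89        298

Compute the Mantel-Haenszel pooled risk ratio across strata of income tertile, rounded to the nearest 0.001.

2.499

RR_MH = Σ(aᵢ·n₀ᵢ/nᵢ) / Σ(cᵢ·n₁ᵢ/nᵢ), with n₁ᵢ = aᵢ+bᵢ (exposed), n₀ᵢ = cᵢ+dᵢ (unexposed), nᵢ = n₁ᵢ+n₀ᵢ.
Stratum 1 (Low): n₁ = 221, n₀ = 156, n = 377; a·n₀/n = 169·156/377 = 69.9310; c·n₁/n = 76·221/377 = 44.5517
Stratum 2 (Middle): n₁ = 236, n₀ = 327, n = 563; a·n₀/n = 86·327/563 = 49.9503; c·n₁/n = 47·236/563 = 19.7016
Stratum 3 (High): n₁ = 411, n₀ = 387, n = 798; a·n₀/n = 320·387/798 = 155.1880; c·n₁/n = 89·411/798 = 45.8383
RR_MH = (69.9310 + 49.9503 + 155.1880) / (44.5517 + 19.7016 + 45.8383) = 275.0693 / 110.0917 = 2.49855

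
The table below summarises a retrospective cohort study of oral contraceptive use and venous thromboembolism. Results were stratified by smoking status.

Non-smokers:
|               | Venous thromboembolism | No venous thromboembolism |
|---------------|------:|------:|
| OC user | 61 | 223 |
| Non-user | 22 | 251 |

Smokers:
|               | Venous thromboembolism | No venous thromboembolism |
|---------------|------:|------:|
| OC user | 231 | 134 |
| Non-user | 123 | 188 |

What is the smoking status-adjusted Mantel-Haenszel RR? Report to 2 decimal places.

1.75

RR_MH = Σ(aᵢ·n₀ᵢ/nᵢ) / Σ(cᵢ·n₁ᵢ/nᵢ), with n₁ᵢ = aᵢ+bᵢ (exposed), n₀ᵢ = cᵢ+dᵢ (unexposed), nᵢ = n₁ᵢ+n₀ᵢ.
Stratum 1 (Non-smokers): n₁ = 284, n₀ = 273, n = 557; a·n₀/n = 61·273/557 = 29.8977; c·n₁/n = 22·284/557 = 11.2172
Stratum 2 (Smokers): n₁ = 365, n₀ = 311, n = 676; a·n₀/n = 231·311/676 = 106.2737; c·n₁/n = 123·365/676 = 66.4127
RR_MH = (29.8977 + 106.2737) / (11.2172 + 66.4127) = 136.1713 / 77.6300 = 1.75411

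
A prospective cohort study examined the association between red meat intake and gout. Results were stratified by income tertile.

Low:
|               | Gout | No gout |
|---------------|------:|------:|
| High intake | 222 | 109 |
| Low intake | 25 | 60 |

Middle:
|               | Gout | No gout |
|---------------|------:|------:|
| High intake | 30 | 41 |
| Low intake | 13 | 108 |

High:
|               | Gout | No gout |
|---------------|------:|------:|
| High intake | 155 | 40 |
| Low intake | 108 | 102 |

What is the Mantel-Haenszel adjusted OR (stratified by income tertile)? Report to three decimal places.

4.398

OR_MH = Σ(aᵢdᵢ/nᵢ) / Σ(bᵢcᵢ/nᵢ), where nᵢ is the stratum total.
Stratum 1 (Low): n = 416; a·d/n = 222·60/416 = 32.0192; b·c/n = 109·25/416 = 6.5505
Stratum 2 (Middle): n = 192; a·d/n = 30·108/192 = 16.8750; b·c/n = 41·13/192 = 2.7760
Stratum 3 (High): n = 405; a·d/n = 155·102/405 = 39.0370; b·c/n = 40·108/405 = 10.6667
OR_MH = (32.0192 + 16.8750 + 39.0370) / (6.5505 + 2.7760 + 10.6667) = 87.9313 / 19.9932 = 4.39806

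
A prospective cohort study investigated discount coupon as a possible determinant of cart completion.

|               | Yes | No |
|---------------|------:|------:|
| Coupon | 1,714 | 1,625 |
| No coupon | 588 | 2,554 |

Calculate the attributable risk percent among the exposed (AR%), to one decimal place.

63.5

Cells: a = 1714, b = 1625, c = 588, d = 2554.
Risk in exposed = 1714/3339 = 0.51333; risk in unexposed = 588/3142 = 0.18714.
RR = 0.51333/0.18714 = 2.74298
AR% = (RR − 1)/RR × 100 = (2.74298 − 1)/2.74298 × 100 = 63.5434%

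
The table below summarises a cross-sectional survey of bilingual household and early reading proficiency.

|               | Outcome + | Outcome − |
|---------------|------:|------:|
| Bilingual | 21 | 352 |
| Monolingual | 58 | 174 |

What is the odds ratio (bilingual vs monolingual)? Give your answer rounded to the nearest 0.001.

0.179

Cells: a = 21, b = 352, c = 58, d = 174.
OR = (a·d)/(b·c) = (21 × 174) / (352 × 58) = 3654 / 20416 = 0.17898
Exposure is associated with lower odds of early reading proficiency (OR = 0.18 < 1).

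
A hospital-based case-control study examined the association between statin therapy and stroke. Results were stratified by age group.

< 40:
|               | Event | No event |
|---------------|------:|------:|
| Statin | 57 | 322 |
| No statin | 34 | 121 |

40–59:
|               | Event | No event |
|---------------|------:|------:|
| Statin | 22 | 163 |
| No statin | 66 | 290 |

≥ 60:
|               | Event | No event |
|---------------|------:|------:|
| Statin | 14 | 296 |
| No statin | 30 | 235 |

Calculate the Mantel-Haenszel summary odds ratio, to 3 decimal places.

0.545

OR_MH = Σ(aᵢdᵢ/nᵢ) / Σ(bᵢcᵢ/nᵢ), where nᵢ is the stratum total.
Stratum 1 (< 40): n = 534; a·d/n = 57·121/534 = 12.9157; b·c/n = 322·34/534 = 20.5019
Stratum 2 (40–59): n = 541; a·d/n = 22·290/541 = 11.7930; b·c/n = 163·66/541 = 19.8854
Stratum 3 (≥ 60): n = 575; a·d/n = 14·235/575 = 5.7217; b·c/n = 296·30/575 = 15.4435
OR_MH = (12.9157 + 11.7930 + 5.7217) / (20.5019 + 19.8854 + 15.4435) = 30.4304 / 55.8307 = 0.54505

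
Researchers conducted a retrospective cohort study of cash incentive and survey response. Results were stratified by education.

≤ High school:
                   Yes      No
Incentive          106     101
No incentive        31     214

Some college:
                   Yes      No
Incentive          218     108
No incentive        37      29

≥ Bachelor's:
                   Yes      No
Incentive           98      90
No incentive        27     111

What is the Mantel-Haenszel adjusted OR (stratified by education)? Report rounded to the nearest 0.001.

OR_MH = Σ(aᵢdᵢ/nᵢ) / Σ(bᵢcᵢ/nᵢ), where nᵢ is the stratum total.
Stratum 1 (≤ High school): n = 452; a·d/n = 106·214/452 = 50.1858; b·c/n = 101·31/452 = 6.9270
Stratum 2 (Some college): n = 392; a·d/n = 218·29/392 = 16.1276; b·c/n = 108·37/392 = 10.1939
Stratum 3 (≥ Bachelor's): n = 326; a·d/n = 98·111/326 = 33.3681; b·c/n = 90·27/326 = 7.4540
OR_MH = (50.1858 + 16.1276 + 33.3681) / (6.9270 + 10.1939 + 7.4540) = 99.6815 / 24.5749 = 4.05624

4.056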